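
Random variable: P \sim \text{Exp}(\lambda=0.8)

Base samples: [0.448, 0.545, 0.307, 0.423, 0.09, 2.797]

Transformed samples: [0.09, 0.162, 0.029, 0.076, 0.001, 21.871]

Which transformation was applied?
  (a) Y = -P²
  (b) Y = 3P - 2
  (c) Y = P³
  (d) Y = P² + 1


Checking option (c) Y = P³:
  P = 0.448 -> Y = 0.09 ✓
  P = 0.545 -> Y = 0.162 ✓
  P = 0.307 -> Y = 0.029 ✓
All samples match this transformation.

(c) P³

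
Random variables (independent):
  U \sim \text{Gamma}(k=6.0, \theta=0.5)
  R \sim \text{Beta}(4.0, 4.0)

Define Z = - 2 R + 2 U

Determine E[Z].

E[Z] = 2*E[U] - 2*E[R]
E[U] = 3
E[R] = 0.5
E[Z] = 2*3 - 2*0.5 = 5

5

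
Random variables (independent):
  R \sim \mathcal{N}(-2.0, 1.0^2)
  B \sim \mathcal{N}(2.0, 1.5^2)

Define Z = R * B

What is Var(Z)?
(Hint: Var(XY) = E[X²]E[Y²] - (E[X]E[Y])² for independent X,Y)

Var(XY) = E[X²]E[Y²] - (E[X]E[Y])²
E[R] = -2, Var(R) = 1
E[B] = 2, Var(B) = 2.25
E[R²] = 1 + (-2)² = 5
E[B²] = 2.25 + 2² = 6.25
Var(Z) = 5*6.25 - (-2*2)²
= 31.25 - 16 = 15.25

15.25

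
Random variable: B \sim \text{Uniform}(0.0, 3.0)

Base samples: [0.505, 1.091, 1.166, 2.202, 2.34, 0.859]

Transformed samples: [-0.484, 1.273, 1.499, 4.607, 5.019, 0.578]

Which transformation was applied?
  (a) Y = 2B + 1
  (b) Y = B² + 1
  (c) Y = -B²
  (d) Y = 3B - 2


Checking option (d) Y = 3B - 2:
  B = 0.505 -> Y = -0.484 ✓
  B = 1.091 -> Y = 1.273 ✓
  B = 1.166 -> Y = 1.499 ✓
All samples match this transformation.

(d) 3B - 2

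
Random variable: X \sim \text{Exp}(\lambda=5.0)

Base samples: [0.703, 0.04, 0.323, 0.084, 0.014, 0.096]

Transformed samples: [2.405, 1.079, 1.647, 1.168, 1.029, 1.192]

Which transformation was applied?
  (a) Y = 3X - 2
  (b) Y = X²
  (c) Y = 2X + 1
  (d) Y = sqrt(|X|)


Checking option (c) Y = 2X + 1:
  X = 0.703 -> Y = 2.405 ✓
  X = 0.04 -> Y = 1.079 ✓
  X = 0.323 -> Y = 1.647 ✓
All samples match this transformation.

(c) 2X + 1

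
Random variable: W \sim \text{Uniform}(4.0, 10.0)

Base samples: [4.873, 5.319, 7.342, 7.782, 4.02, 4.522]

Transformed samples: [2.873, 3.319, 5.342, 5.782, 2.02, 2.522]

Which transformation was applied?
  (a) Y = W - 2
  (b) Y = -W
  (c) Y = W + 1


Checking option (a) Y = W - 2:
  W = 4.873 -> Y = 2.873 ✓
  W = 5.319 -> Y = 3.319 ✓
  W = 7.342 -> Y = 5.342 ✓
All samples match this transformation.

(a) W - 2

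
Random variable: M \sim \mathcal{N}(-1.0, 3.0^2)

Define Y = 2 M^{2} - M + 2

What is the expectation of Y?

E[Y] = 2*E[M²] - 1*E[M] + 2
E[M] = -1
E[M²] = Var(M) + (E[M])² = 9 + 1 = 10
E[Y] = 2*10 - 1*(-1) + 2 = 23

23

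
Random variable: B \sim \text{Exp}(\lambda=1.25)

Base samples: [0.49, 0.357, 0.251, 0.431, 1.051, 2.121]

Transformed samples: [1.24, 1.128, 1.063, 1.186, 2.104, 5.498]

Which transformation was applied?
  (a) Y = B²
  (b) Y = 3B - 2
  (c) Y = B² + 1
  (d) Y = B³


Checking option (c) Y = B² + 1:
  B = 0.49 -> Y = 1.24 ✓
  B = 0.357 -> Y = 1.128 ✓
  B = 0.251 -> Y = 1.063 ✓
All samples match this transformation.

(c) B² + 1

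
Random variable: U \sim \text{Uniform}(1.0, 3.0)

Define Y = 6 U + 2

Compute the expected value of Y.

For Y = 6U + 2:
E[Y] = 6 * E[U] + 2
E[U] = (1 + 3)/2 = 2
E[Y] = 6 * 2 + 2 = 14

14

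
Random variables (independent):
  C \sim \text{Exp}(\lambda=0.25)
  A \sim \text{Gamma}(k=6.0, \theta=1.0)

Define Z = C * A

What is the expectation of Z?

For independent RVs: E[XY] = E[X]*E[Y]
E[C] = 4
E[A] = 6
E[Z] = 4 * 6 = 24

24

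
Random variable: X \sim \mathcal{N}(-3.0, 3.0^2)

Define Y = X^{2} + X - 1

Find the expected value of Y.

E[Y] = 1*E[X²] + 1*E[X] - 1
E[X] = -3
E[X²] = Var(X) + (E[X])² = 9 + 9 = 18
E[Y] = 1*18 + 1*(-3) - 1 = 14

14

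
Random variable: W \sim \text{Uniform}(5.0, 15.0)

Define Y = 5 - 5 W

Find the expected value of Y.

For Y = -5W + 5:
E[Y] = -5 * E[W] + 5
E[W] = (5 + 15)/2 = 10
E[Y] = -5 * 10 + 5 = -45

-45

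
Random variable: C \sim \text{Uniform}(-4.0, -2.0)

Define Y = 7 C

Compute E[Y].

For Y = 7C:
E[Y] = 7 * E[C]
E[C] = (-4 - 2)/2 = -3
E[Y] = 7 * (-3) = -21

-21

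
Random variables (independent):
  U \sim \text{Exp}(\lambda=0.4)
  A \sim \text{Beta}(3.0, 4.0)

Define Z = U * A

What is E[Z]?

For independent RVs: E[XY] = E[X]*E[Y]
E[U] = 2.5
E[A] = 0.42857143
E[Z] = 2.5 * 0.42857143 = 1.0714286

1.0714286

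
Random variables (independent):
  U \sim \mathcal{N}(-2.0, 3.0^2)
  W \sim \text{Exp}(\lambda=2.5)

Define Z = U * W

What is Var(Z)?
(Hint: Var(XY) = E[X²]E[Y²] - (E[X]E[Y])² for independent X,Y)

Var(XY) = E[X²]E[Y²] - (E[X]E[Y])²
E[U] = -2, Var(U) = 9
E[W] = 0.4, Var(W) = 0.16
E[U²] = 9 + (-2)² = 13
E[W²] = 0.16 + 0.4² = 0.32
Var(Z) = 13*0.32 - (-2*0.4)²
= 4.16 - 0.64 = 3.52

3.52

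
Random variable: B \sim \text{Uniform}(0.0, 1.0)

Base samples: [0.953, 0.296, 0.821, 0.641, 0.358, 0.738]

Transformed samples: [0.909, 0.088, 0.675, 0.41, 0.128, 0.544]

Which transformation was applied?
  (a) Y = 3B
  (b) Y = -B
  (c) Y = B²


Checking option (c) Y = B²:
  B = 0.953 -> Y = 0.909 ✓
  B = 0.296 -> Y = 0.088 ✓
  B = 0.821 -> Y = 0.675 ✓
All samples match this transformation.

(c) B²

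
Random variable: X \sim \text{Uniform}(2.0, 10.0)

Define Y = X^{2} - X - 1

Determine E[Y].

E[Y] = 1*E[X²] - 1*E[X] - 1
E[X] = 6
E[X²] = Var(X) + (E[X])² = 5.3333333 + 36 = 41.333333
E[Y] = 1*41.333333 - 1*6 - 1 = 34.333333

34.333333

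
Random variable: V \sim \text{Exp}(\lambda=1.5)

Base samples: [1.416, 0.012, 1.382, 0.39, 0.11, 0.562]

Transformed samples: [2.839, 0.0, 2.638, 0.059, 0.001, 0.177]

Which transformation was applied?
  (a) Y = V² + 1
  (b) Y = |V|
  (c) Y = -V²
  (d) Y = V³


Checking option (d) Y = V³:
  V = 1.416 -> Y = 2.839 ✓
  V = 0.012 -> Y = 0.0 ✓
  V = 1.382 -> Y = 2.638 ✓
All samples match this transformation.

(d) V³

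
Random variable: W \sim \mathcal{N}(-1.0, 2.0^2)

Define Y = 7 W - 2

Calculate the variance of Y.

For Y = aW + b: Var(Y) = a² * Var(W)
Var(W) = 2.0^2 = 4
Var(Y) = 7² * 4 = 49 * 4 = 196

196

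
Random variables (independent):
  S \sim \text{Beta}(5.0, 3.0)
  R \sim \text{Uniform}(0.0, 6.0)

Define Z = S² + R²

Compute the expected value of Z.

E[Z] = E[S²] + E[R²]
E[S²] = Var(S) + E[S]² = 0.026041667 + 0.390625 = 0.41666667
E[R²] = Var(R) + E[R]² = 3 + 9 = 12
E[Z] = 0.41666667 + 12 = 12.416667

12.416667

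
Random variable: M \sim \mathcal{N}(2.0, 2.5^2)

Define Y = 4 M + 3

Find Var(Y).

For Y = aM + b: Var(Y) = a² * Var(M)
Var(M) = 2.5^2 = 6.25
Var(Y) = 4² * 6.25 = 16 * 6.25 = 100

100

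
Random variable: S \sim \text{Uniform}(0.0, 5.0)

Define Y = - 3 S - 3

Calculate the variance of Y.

For Y = aS + b: Var(Y) = a² * Var(S)
Var(S) = (5 - 0)^2/12 = 2.0833333
Var(Y) = (-3)² * 2.0833333 = 9 * 2.0833333 = 18.75

18.75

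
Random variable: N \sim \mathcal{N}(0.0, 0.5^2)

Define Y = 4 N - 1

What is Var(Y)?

For Y = aN + b: Var(Y) = a² * Var(N)
Var(N) = 0.5^2 = 0.25
Var(Y) = 4² * 0.25 = 16 * 0.25 = 4

4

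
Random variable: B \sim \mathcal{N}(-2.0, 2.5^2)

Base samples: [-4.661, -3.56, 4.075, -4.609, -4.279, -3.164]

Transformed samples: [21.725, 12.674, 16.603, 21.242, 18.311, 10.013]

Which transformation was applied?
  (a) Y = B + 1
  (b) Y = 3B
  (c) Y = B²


Checking option (c) Y = B²:
  B = -4.661 -> Y = 21.725 ✓
  B = -3.56 -> Y = 12.674 ✓
  B = 4.075 -> Y = 16.603 ✓
All samples match this transformation.

(c) B²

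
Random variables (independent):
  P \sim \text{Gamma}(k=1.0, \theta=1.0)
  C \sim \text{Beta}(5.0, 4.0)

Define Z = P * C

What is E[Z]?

For independent RVs: E[XY] = E[X]*E[Y]
E[P] = 1
E[C] = 0.55555556
E[Z] = 1 * 0.55555556 = 0.55555556

0.55555556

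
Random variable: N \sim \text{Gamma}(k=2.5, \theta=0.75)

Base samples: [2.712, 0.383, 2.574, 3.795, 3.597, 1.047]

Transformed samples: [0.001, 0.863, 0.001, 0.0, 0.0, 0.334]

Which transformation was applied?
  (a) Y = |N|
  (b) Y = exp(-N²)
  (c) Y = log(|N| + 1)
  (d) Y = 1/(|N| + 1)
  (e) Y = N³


Checking option (b) Y = exp(-N²):
  N = 2.712 -> Y = 0.001 ✓
  N = 0.383 -> Y = 0.863 ✓
  N = 2.574 -> Y = 0.001 ✓
All samples match this transformation.

(b) exp(-N²)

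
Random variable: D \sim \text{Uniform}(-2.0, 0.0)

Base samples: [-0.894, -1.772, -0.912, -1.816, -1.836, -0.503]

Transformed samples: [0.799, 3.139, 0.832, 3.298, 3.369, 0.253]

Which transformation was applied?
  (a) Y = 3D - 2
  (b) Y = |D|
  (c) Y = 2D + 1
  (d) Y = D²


Checking option (d) Y = D²:
  D = -0.894 -> Y = 0.799 ✓
  D = -1.772 -> Y = 3.139 ✓
  D = -0.912 -> Y = 0.832 ✓
All samples match this transformation.

(d) D²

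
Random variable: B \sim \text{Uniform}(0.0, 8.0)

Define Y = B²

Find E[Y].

Using E[X²] = Var(X) + (E[X])²:
E[B] = 4
Var(B) = (8 - 0)^2/12 = 5.3333333
E[B²] = 5.3333333 + 4² = 5.3333333 + 16 = 21.333333

21.333333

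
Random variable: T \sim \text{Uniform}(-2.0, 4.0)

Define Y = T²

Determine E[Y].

E[T²] = Var(T) + (E[T])² = 3 + 1 = 4

4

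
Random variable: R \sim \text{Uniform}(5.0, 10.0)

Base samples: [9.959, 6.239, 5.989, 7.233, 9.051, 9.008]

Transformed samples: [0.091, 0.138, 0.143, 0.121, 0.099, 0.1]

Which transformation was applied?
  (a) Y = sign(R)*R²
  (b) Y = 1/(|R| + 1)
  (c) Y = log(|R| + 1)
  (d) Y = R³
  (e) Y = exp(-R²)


Checking option (b) Y = 1/(|R| + 1):
  R = 9.959 -> Y = 0.091 ✓
  R = 6.239 -> Y = 0.138 ✓
  R = 5.989 -> Y = 0.143 ✓
All samples match this transformation.

(b) 1/(|R| + 1)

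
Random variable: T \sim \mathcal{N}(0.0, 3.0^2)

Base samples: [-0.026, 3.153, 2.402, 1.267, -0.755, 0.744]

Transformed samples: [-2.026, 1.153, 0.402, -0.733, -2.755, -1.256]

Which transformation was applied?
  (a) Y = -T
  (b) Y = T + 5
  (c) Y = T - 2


Checking option (c) Y = T - 2:
  T = -0.026 -> Y = -2.026 ✓
  T = 3.153 -> Y = 1.153 ✓
  T = 2.402 -> Y = 0.402 ✓
All samples match this transformation.

(c) T - 2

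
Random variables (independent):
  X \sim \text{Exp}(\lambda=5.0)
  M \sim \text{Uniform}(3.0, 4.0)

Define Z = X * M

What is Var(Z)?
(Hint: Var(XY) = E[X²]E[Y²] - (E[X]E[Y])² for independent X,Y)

Var(XY) = E[X²]E[Y²] - (E[X]E[Y])²
E[X] = 0.2, Var(X) = 0.04
E[M] = 3.5, Var(M) = 0.083333333
E[X²] = 0.04 + 0.2² = 0.08
E[M²] = 0.083333333 + 3.5² = 12.333333
Var(Z) = 0.08*12.333333 - (0.2*3.5)²
= 0.98666667 - 0.49 = 0.49666667

0.49666667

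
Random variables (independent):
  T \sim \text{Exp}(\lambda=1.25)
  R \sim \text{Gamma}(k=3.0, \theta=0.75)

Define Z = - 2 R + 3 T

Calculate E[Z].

E[Z] = 3*E[T] - 2*E[R]
E[T] = 0.8
E[R] = 2.25
E[Z] = 3*0.8 - 2*2.25 = -2.1

-2.1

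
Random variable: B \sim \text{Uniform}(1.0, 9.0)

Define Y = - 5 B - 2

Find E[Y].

For Y = -5B - 2:
E[Y] = -5 * E[B] - 2
E[B] = (1 + 9)/2 = 5
E[Y] = -5 * 5 - 2 = -27

-27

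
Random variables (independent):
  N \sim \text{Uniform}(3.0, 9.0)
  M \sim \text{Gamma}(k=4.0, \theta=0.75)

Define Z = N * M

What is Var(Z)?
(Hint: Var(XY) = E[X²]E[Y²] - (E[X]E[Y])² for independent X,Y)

Var(XY) = E[X²]E[Y²] - (E[X]E[Y])²
E[N] = 6, Var(N) = 3
E[M] = 3, Var(M) = 2.25
E[N²] = 3 + 6² = 39
E[M²] = 2.25 + 3² = 11.25
Var(Z) = 39*11.25 - (6*3)²
= 438.75 - 324 = 114.75

114.75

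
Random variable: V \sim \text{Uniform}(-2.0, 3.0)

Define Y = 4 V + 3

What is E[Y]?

For Y = 4V + 3:
E[Y] = 4 * E[V] + 3
E[V] = (-2 + 3)/2 = 0.5
E[Y] = 4 * 0.5 + 3 = 5

5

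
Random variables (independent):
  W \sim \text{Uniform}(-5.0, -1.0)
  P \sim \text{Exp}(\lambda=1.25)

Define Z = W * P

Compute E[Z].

For independent RVs: E[XY] = E[X]*E[Y]
E[W] = -3
E[P] = 0.8
E[Z] = -3 * 0.8 = -2.4

-2.4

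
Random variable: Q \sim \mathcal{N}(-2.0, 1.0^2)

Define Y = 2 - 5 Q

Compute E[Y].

For Y = -5Q + 2:
E[Y] = -5 * E[Q] + 2
E[Q] = -2.0 = -2
E[Y] = -5 * (-2) + 2 = 12

12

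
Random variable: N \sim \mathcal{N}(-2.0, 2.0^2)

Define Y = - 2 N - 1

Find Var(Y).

For Y = aN + b: Var(Y) = a² * Var(N)
Var(N) = 2.0^2 = 4
Var(Y) = (-2)² * 4 = 4 * 4 = 16

16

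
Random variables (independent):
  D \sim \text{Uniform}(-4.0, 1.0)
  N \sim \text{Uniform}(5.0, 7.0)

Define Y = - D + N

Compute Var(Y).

For independent RVs: Var(aX + bY) = a²Var(X) + b²Var(Y)
Var(D) = 2.0833333
Var(N) = 0.33333333
Var(Y) = (-1)²*2.0833333 + 1²*0.33333333
= 1*2.0833333 + 1*0.33333333 = 2.4166667

2.4166667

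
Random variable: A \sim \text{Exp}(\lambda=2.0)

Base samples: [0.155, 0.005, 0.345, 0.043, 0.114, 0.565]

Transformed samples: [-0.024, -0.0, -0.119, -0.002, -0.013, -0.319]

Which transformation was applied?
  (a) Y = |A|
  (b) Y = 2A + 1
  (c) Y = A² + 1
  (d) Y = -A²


Checking option (d) Y = -A²:
  A = 0.155 -> Y = -0.024 ✓
  A = 0.005 -> Y = -0.0 ✓
  A = 0.345 -> Y = -0.119 ✓
All samples match this transformation.

(d) -A²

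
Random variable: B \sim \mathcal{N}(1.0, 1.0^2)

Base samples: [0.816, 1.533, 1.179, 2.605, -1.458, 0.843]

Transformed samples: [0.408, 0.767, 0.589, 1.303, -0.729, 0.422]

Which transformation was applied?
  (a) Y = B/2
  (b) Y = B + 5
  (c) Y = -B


Checking option (a) Y = B/2:
  B = 0.816 -> Y = 0.408 ✓
  B = 1.533 -> Y = 0.767 ✓
  B = 1.179 -> Y = 0.589 ✓
All samples match this transformation.

(a) B/2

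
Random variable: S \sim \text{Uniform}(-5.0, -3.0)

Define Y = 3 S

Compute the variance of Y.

For Y = aS + b: Var(Y) = a² * Var(S)
Var(S) = (-3 + 5)^2/12 = 0.33333333
Var(Y) = 3² * 0.33333333 = 9 * 0.33333333 = 3

3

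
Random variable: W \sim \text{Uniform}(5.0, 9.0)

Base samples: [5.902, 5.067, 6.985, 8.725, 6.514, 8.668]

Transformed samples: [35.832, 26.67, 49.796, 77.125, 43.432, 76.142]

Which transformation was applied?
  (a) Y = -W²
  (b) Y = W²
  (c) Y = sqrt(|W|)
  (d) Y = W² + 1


Checking option (d) Y = W² + 1:
  W = 5.902 -> Y = 35.832 ✓
  W = 5.067 -> Y = 26.67 ✓
  W = 6.985 -> Y = 49.796 ✓
All samples match this transformation.

(d) W² + 1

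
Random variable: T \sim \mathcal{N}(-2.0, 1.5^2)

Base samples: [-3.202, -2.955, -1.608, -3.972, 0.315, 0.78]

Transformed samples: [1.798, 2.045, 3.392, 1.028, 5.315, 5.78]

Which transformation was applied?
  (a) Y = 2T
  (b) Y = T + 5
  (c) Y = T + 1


Checking option (b) Y = T + 5:
  T = -3.202 -> Y = 1.798 ✓
  T = -2.955 -> Y = 2.045 ✓
  T = -1.608 -> Y = 3.392 ✓
All samples match this transformation.

(b) T + 5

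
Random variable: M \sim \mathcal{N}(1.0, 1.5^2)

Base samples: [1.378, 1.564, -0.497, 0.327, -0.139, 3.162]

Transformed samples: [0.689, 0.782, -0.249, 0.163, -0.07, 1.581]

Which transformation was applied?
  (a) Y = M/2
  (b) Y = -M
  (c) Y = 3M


Checking option (a) Y = M/2:
  M = 1.378 -> Y = 0.689 ✓
  M = 1.564 -> Y = 0.782 ✓
  M = -0.497 -> Y = -0.249 ✓
All samples match this transformation.

(a) M/2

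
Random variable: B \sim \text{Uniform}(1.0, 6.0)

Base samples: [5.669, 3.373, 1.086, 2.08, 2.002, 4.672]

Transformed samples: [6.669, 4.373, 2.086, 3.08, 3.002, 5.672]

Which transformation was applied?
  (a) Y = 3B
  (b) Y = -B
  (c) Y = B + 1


Checking option (c) Y = B + 1:
  B = 5.669 -> Y = 6.669 ✓
  B = 3.373 -> Y = 4.373 ✓
  B = 1.086 -> Y = 2.086 ✓
All samples match this transformation.

(c) B + 1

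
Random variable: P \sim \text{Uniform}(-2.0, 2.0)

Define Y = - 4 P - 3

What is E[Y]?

For Y = -4P - 3:
E[Y] = -4 * E[P] - 3
E[P] = (-2 + 2)/2 = 0
E[Y] = -4 * 0 - 3 = -3

-3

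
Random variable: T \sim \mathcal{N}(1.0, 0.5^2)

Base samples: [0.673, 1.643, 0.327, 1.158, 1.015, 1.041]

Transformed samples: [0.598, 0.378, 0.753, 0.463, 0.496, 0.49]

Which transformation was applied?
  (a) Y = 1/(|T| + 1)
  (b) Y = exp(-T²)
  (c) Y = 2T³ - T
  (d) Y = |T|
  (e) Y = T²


Checking option (a) Y = 1/(|T| + 1):
  T = 0.673 -> Y = 0.598 ✓
  T = 1.643 -> Y = 0.378 ✓
  T = 0.327 -> Y = 0.753 ✓
All samples match this transformation.

(a) 1/(|T| + 1)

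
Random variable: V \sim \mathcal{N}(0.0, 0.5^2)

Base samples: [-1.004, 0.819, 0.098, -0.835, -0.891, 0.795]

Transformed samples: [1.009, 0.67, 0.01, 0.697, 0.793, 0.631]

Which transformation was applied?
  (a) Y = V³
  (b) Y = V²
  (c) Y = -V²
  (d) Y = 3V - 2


Checking option (b) Y = V²:
  V = -1.004 -> Y = 1.009 ✓
  V = 0.819 -> Y = 0.67 ✓
  V = 0.098 -> Y = 0.01 ✓
All samples match this transformation.

(b) V²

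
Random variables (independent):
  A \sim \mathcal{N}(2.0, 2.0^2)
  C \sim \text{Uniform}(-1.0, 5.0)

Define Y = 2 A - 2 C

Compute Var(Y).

For independent RVs: Var(aX + bY) = a²Var(X) + b²Var(Y)
Var(A) = 4
Var(C) = 3
Var(Y) = 2²*4 + (-2)²*3
= 4*4 + 4*3 = 28

28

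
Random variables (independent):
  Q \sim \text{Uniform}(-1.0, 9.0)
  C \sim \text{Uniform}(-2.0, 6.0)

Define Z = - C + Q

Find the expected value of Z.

E[Z] = 1*E[Q] - 1*E[C]
E[Q] = 4
E[C] = 2
E[Z] = 1*4 - 1*2 = 2

2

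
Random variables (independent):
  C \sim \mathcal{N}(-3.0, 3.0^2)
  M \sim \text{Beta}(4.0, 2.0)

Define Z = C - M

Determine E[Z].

E[Z] = 1*E[C] - 1*E[M]
E[C] = -3
E[M] = 0.66666667
E[Z] = 1*(-3) - 1*0.66666667 = -3.6666667

-3.6666667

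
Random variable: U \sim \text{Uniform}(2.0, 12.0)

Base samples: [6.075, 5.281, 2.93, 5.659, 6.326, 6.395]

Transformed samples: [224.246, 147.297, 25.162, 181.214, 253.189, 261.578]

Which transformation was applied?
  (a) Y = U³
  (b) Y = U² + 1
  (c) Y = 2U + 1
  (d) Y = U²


Checking option (a) Y = U³:
  U = 6.075 -> Y = 224.246 ✓
  U = 5.281 -> Y = 147.297 ✓
  U = 2.93 -> Y = 25.162 ✓
All samples match this transformation.

(a) U³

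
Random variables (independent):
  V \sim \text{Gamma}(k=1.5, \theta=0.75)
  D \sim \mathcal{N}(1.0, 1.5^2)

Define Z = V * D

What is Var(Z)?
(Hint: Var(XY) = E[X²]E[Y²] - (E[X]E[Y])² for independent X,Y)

Var(XY) = E[X²]E[Y²] - (E[X]E[Y])²
E[V] = 1.125, Var(V) = 0.84375
E[D] = 1, Var(D) = 2.25
E[V²] = 0.84375 + 1.125² = 2.109375
E[D²] = 2.25 + 1² = 3.25
Var(Z) = 2.109375*3.25 - (1.125*1)²
= 6.8554688 - 1.265625 = 5.5898438

5.5898438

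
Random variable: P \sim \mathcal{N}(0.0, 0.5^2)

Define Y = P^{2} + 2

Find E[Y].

E[Y] = 1*E[P²] + 2
E[P] = 0
E[P²] = Var(P) + (E[P])² = 0.25 + 0 = 0.25
E[Y] = 1*0.25 + 2 = 2.25

2.25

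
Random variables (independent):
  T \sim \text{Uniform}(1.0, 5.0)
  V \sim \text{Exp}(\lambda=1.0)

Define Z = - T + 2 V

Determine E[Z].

E[Z] = -1*E[T] + 2*E[V]
E[T] = 3
E[V] = 1
E[Z] = -1*3 + 2*1 = -1

-1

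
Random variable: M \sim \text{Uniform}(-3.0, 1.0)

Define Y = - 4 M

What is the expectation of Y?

For Y = -4M:
E[Y] = -4 * E[M]
E[M] = (-3 + 1)/2 = -1
E[Y] = -4 * (-1) = 4

4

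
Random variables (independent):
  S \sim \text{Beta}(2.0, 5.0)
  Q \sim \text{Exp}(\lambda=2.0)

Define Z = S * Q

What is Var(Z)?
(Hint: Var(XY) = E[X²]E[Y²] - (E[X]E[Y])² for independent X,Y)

Var(XY) = E[X²]E[Y²] - (E[X]E[Y])²
E[S] = 0.28571429, Var(S) = 0.025510204
E[Q] = 0.5, Var(Q) = 0.25
E[S²] = 0.025510204 + 0.28571429² = 0.10714286
E[Q²] = 0.25 + 0.5² = 0.5
Var(Z) = 0.10714286*0.5 - (0.28571429*0.5)²
= 0.053571429 - 0.020408163 = 0.033163265

0.033163265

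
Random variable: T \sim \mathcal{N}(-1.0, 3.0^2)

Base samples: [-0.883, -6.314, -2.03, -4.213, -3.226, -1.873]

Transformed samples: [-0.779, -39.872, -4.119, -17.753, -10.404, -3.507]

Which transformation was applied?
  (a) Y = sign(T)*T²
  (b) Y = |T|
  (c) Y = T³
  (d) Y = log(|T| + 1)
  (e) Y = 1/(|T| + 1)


Checking option (a) Y = sign(T)*T²:
  T = -0.883 -> Y = -0.779 ✓
  T = -6.314 -> Y = -39.872 ✓
  T = -2.03 -> Y = -4.119 ✓
All samples match this transformation.

(a) sign(T)*T²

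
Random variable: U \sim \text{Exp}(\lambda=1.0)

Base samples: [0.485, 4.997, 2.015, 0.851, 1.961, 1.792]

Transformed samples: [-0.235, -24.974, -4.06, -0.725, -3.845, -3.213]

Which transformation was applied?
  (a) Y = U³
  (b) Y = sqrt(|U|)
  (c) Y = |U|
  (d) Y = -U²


Checking option (d) Y = -U²:
  U = 0.485 -> Y = -0.235 ✓
  U = 4.997 -> Y = -24.974 ✓
  U = 2.015 -> Y = -4.06 ✓
All samples match this transformation.

(d) -U²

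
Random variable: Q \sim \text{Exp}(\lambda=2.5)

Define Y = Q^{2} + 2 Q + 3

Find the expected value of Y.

E[Y] = 1*E[Q²] + 2*E[Q] + 3
E[Q] = 0.4
E[Q²] = Var(Q) + (E[Q])² = 0.16 + 0.16 = 0.32
E[Y] = 1*0.32 + 2*0.4 + 3 = 4.12

4.12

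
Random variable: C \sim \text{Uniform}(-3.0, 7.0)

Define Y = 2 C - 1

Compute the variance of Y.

For Y = aC + b: Var(Y) = a² * Var(C)
Var(C) = (7 + 3)^2/12 = 8.3333333
Var(Y) = 2² * 8.3333333 = 4 * 8.3333333 = 33.333333

33.333333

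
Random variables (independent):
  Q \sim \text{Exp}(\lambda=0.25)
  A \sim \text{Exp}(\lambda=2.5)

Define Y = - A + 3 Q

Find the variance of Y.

For independent RVs: Var(aX + bY) = a²Var(X) + b²Var(Y)
Var(Q) = 16
Var(A) = 0.16
Var(Y) = 3²*16 + (-1)²*0.16
= 9*16 + 1*0.16 = 144.16

144.16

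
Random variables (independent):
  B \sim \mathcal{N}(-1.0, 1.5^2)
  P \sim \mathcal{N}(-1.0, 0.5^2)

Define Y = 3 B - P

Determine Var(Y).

For independent RVs: Var(aX + bY) = a²Var(X) + b²Var(Y)
Var(B) = 2.25
Var(P) = 0.25
Var(Y) = 3²*2.25 + (-1)²*0.25
= 9*2.25 + 1*0.25 = 20.5

20.5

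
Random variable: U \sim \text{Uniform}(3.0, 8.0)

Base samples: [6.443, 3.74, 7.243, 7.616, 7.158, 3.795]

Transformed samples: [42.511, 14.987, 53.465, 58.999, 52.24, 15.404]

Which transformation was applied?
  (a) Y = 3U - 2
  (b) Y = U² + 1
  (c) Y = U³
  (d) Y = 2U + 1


Checking option (b) Y = U² + 1:
  U = 6.443 -> Y = 42.511 ✓
  U = 3.74 -> Y = 14.987 ✓
  U = 7.243 -> Y = 53.465 ✓
All samples match this transformation.

(b) U² + 1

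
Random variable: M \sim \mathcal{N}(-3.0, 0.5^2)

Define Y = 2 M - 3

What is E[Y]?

For Y = 2M - 3:
E[Y] = 2 * E[M] - 3
E[M] = -3.0 = -3
E[Y] = 2 * (-3) - 3 = -9

-9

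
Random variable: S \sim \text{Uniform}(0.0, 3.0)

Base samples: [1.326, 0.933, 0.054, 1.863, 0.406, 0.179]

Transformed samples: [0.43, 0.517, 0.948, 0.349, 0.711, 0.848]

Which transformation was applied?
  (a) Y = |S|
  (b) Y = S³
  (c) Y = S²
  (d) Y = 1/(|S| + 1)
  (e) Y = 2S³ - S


Checking option (d) Y = 1/(|S| + 1):
  S = 1.326 -> Y = 0.43 ✓
  S = 0.933 -> Y = 0.517 ✓
  S = 0.054 -> Y = 0.948 ✓
All samples match this transformation.

(d) 1/(|S| + 1)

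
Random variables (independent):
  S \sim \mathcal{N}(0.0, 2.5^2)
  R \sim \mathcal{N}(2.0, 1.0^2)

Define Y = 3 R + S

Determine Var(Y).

For independent RVs: Var(aX + bY) = a²Var(X) + b²Var(Y)
Var(S) = 6.25
Var(R) = 1
Var(Y) = 1²*6.25 + 3²*1
= 1*6.25 + 9*1 = 15.25

15.25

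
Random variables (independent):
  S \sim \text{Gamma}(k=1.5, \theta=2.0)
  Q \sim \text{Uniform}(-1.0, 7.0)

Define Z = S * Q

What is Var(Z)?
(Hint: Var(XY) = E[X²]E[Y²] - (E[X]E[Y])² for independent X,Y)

Var(XY) = E[X²]E[Y²] - (E[X]E[Y])²
E[S] = 3, Var(S) = 6
E[Q] = 3, Var(Q) = 5.3333333
E[S²] = 6 + 3² = 15
E[Q²] = 5.3333333 + 3² = 14.333333
Var(Z) = 15*14.333333 - (3*3)²
= 215 - 81 = 134

134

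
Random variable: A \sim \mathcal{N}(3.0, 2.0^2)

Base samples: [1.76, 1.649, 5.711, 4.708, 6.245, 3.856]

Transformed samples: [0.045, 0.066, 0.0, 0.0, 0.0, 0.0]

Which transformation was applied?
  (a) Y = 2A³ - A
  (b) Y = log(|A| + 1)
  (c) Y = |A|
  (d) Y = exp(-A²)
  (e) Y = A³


Checking option (d) Y = exp(-A²):
  A = 1.76 -> Y = 0.045 ✓
  A = 1.649 -> Y = 0.066 ✓
  A = 5.711 -> Y = 0.0 ✓
All samples match this transformation.

(d) exp(-A²)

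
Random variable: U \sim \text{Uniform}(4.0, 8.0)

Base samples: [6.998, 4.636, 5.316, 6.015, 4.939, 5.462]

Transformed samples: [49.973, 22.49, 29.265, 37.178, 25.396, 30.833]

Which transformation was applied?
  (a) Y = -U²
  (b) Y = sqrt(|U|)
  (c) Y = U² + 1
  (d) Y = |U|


Checking option (c) Y = U² + 1:
  U = 6.998 -> Y = 49.973 ✓
  U = 4.636 -> Y = 22.49 ✓
  U = 5.316 -> Y = 29.265 ✓
All samples match this transformation.

(c) U² + 1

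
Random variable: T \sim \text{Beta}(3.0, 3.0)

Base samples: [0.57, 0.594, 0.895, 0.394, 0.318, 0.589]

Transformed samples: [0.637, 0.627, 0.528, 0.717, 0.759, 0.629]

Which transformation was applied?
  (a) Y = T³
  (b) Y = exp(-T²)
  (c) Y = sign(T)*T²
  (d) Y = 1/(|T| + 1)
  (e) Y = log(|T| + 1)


Checking option (d) Y = 1/(|T| + 1):
  T = 0.57 -> Y = 0.637 ✓
  T = 0.594 -> Y = 0.627 ✓
  T = 0.895 -> Y = 0.528 ✓
All samples match this transformation.

(d) 1/(|T| + 1)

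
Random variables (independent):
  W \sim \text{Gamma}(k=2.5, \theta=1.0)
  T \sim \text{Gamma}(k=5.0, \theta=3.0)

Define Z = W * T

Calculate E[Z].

For independent RVs: E[XY] = E[X]*E[Y]
E[W] = 2.5
E[T] = 15
E[Z] = 2.5 * 15 = 37.5

37.5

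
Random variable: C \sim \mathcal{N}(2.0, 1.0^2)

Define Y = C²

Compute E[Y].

Using E[X²] = Var(X) + (E[X])²:
E[C] = 2
Var(C) = 1.0^2 = 1
E[C²] = 1 + 2² = 1 + 4 = 5

5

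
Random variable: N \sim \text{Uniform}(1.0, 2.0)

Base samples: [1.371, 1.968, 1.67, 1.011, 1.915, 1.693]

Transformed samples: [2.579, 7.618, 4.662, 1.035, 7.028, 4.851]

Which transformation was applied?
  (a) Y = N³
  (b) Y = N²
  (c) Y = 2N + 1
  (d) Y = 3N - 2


Checking option (a) Y = N³:
  N = 1.371 -> Y = 2.579 ✓
  N = 1.968 -> Y = 7.618 ✓
  N = 1.67 -> Y = 4.662 ✓
All samples match this transformation.

(a) N³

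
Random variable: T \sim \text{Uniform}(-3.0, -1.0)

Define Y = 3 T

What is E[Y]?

For Y = 3T:
E[Y] = 3 * E[T]
E[T] = (-3 - 1)/2 = -2
E[Y] = 3 * (-2) = -6

-6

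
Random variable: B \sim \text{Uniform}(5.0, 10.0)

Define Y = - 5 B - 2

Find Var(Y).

For Y = aB + b: Var(Y) = a² * Var(B)
Var(B) = (10 - 5)^2/12 = 2.0833333
Var(Y) = (-5)² * 2.0833333 = 25 * 2.0833333 = 52.083333

52.083333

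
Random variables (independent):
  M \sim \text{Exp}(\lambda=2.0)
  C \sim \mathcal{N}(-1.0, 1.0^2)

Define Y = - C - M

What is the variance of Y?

For independent RVs: Var(aX + bY) = a²Var(X) + b²Var(Y)
Var(M) = 0.25
Var(C) = 1
Var(Y) = (-1)²*0.25 + (-1)²*1
= 1*0.25 + 1*1 = 1.25

1.25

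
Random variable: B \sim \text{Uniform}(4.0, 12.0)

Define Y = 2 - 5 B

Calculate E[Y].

For Y = -5B + 2:
E[Y] = -5 * E[B] + 2
E[B] = (4 + 12)/2 = 8
E[Y] = -5 * 8 + 2 = -38

-38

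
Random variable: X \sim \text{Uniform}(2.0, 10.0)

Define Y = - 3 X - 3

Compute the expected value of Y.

For Y = -3X - 3:
E[Y] = -3 * E[X] - 3
E[X] = (2 + 10)/2 = 6
E[Y] = -3 * 6 - 3 = -21

-21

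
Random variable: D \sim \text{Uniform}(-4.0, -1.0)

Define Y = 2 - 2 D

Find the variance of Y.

For Y = aD + b: Var(Y) = a² * Var(D)
Var(D) = (-1 + 4)^2/12 = 0.75
Var(Y) = (-2)² * 0.75 = 4 * 0.75 = 3

3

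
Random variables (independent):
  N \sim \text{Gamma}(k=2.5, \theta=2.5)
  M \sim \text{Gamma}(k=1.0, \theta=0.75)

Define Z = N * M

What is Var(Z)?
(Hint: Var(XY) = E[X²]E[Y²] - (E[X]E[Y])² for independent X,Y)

Var(XY) = E[X²]E[Y²] - (E[X]E[Y])²
E[N] = 6.25, Var(N) = 15.625
E[M] = 0.75, Var(M) = 0.5625
E[N²] = 15.625 + 6.25² = 54.6875
E[M²] = 0.5625 + 0.75² = 1.125
Var(Z) = 54.6875*1.125 - (6.25*0.75)²
= 61.523438 - 21.972656 = 39.550781

39.550781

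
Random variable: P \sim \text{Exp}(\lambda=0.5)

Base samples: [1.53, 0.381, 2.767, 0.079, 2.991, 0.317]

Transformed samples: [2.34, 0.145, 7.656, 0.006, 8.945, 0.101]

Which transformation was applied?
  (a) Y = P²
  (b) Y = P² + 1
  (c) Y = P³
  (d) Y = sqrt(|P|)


Checking option (a) Y = P²:
  P = 1.53 -> Y = 2.34 ✓
  P = 0.381 -> Y = 0.145 ✓
  P = 2.767 -> Y = 7.656 ✓
All samples match this transformation.

(a) P²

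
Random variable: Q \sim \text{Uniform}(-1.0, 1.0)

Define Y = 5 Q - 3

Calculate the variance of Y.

For Y = aQ + b: Var(Y) = a² * Var(Q)
Var(Q) = (1 + 1)^2/12 = 0.33333333
Var(Y) = 5² * 0.33333333 = 25 * 0.33333333 = 8.3333333

8.3333333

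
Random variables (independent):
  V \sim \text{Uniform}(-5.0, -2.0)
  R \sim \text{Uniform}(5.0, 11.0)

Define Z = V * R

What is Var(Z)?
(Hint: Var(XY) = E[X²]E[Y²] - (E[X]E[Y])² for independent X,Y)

Var(XY) = E[X²]E[Y²] - (E[X]E[Y])²
E[V] = -3.5, Var(V) = 0.75
E[R] = 8, Var(R) = 3
E[V²] = 0.75 + (-3.5)² = 13
E[R²] = 3 + 8² = 67
Var(Z) = 13*67 - (-3.5*8)²
= 871 - 784 = 87

87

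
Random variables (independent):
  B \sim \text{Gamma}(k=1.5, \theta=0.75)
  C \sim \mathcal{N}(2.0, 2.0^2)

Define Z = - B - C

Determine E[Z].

E[Z] = -1*E[B] - 1*E[C]
E[B] = 1.125
E[C] = 2
E[Z] = -1*1.125 - 1*2 = -3.125

-3.125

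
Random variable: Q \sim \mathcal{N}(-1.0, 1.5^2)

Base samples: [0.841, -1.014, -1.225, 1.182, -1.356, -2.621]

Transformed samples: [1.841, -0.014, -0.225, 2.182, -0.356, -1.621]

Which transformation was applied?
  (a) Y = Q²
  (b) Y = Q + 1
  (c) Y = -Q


Checking option (b) Y = Q + 1:
  Q = 0.841 -> Y = 1.841 ✓
  Q = -1.014 -> Y = -0.014 ✓
  Q = -1.225 -> Y = -0.225 ✓
All samples match this transformation.

(b) Q + 1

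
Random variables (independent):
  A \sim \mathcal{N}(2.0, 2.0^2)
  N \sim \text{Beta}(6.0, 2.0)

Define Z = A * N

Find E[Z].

For independent RVs: E[XY] = E[X]*E[Y]
E[A] = 2
E[N] = 0.75
E[Z] = 2 * 0.75 = 1.5

1.5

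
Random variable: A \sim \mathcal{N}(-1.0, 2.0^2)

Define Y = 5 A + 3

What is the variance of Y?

For Y = aA + b: Var(Y) = a² * Var(A)
Var(A) = 2.0^2 = 4
Var(Y) = 5² * 4 = 25 * 4 = 100

100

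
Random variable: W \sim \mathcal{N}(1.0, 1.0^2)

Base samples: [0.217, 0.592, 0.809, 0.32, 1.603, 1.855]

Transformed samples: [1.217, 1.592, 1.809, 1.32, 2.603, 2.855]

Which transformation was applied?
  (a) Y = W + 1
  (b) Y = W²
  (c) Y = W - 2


Checking option (a) Y = W + 1:
  W = 0.217 -> Y = 1.217 ✓
  W = 0.592 -> Y = 1.592 ✓
  W = 0.809 -> Y = 1.809 ✓
All samples match this transformation.

(a) W + 1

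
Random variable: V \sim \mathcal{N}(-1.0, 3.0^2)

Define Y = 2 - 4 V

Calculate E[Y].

For Y = -4V + 2:
E[Y] = -4 * E[V] + 2
E[V] = -1.0 = -1
E[Y] = -4 * (-1) + 2 = 6

6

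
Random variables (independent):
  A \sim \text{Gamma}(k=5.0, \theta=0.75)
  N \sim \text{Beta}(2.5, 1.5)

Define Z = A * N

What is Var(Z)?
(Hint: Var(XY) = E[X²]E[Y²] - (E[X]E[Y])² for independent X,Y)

Var(XY) = E[X²]E[Y²] - (E[X]E[Y])²
E[A] = 3.75, Var(A) = 2.8125
E[N] = 0.625, Var(N) = 0.046875
E[A²] = 2.8125 + 3.75² = 16.875
E[N²] = 0.046875 + 0.625² = 0.4375
Var(Z) = 16.875*0.4375 - (3.75*0.625)²
= 7.3828125 - 5.4931641 = 1.8896484

1.8896484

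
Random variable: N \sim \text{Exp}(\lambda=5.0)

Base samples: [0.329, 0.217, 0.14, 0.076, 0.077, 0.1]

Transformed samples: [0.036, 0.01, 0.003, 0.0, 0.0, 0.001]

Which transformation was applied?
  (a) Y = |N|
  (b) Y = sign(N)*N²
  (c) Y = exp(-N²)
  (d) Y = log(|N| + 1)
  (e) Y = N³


Checking option (e) Y = N³:
  N = 0.329 -> Y = 0.036 ✓
  N = 0.217 -> Y = 0.01 ✓
  N = 0.14 -> Y = 0.003 ✓
All samples match this transformation.

(e) N³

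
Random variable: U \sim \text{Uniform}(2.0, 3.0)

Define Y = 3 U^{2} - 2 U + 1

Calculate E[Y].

E[Y] = 3*E[U²] - 2*E[U] + 1
E[U] = 2.5
E[U²] = Var(U) + (E[U])² = 0.083333333 + 6.25 = 6.3333333
E[Y] = 3*6.3333333 - 2*2.5 + 1 = 15

15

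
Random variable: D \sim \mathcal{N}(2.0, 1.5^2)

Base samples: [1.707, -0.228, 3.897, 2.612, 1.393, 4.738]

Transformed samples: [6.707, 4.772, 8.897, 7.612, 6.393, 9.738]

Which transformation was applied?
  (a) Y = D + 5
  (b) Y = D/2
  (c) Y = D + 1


Checking option (a) Y = D + 5:
  D = 1.707 -> Y = 6.707 ✓
  D = -0.228 -> Y = 4.772 ✓
  D = 3.897 -> Y = 8.897 ✓
All samples match this transformation.

(a) D + 5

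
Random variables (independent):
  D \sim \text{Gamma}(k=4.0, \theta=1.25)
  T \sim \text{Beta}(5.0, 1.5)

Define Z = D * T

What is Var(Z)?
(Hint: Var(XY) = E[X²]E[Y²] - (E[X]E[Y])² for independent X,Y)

Var(XY) = E[X²]E[Y²] - (E[X]E[Y])²
E[D] = 5, Var(D) = 6.25
E[T] = 0.76923077, Var(T) = 0.023668639
E[D²] = 6.25 + 5² = 31.25
E[T²] = 0.023668639 + 0.76923077² = 0.61538462
Var(Z) = 31.25*0.61538462 - (5*0.76923077)²
= 19.230769 - 14.792899 = 4.4378698

4.4378698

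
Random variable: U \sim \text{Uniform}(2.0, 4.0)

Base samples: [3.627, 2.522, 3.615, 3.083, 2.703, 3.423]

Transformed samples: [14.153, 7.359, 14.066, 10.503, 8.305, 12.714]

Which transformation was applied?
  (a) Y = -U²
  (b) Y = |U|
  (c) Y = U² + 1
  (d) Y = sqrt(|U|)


Checking option (c) Y = U² + 1:
  U = 3.627 -> Y = 14.153 ✓
  U = 2.522 -> Y = 7.359 ✓
  U = 3.615 -> Y = 14.066 ✓
All samples match this transformation.

(c) U² + 1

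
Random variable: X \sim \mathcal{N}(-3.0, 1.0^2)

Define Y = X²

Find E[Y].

Using E[X²] = Var(X) + (E[X])²:
E[X] = -3
Var(X) = 1.0^2 = 1
E[X²] = 1 + (-3)² = 1 + 9 = 10

10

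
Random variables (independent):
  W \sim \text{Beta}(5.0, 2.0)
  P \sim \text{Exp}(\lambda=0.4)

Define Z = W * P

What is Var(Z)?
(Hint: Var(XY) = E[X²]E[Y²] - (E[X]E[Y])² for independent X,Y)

Var(XY) = E[X²]E[Y²] - (E[X]E[Y])²
E[W] = 0.71428571, Var(W) = 0.025510204
E[P] = 2.5, Var(P) = 6.25
E[W²] = 0.025510204 + 0.71428571² = 0.53571429
E[P²] = 6.25 + 2.5² = 12.5
Var(Z) = 0.53571429*12.5 - (0.71428571*2.5)²
= 6.6964286 - 3.1887755 = 3.5076531

3.5076531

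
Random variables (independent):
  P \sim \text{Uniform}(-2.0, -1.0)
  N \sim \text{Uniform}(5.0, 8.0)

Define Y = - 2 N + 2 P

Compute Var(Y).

For independent RVs: Var(aX + bY) = a²Var(X) + b²Var(Y)
Var(P) = 0.083333333
Var(N) = 0.75
Var(Y) = 2²*0.083333333 + (-2)²*0.75
= 4*0.083333333 + 4*0.75 = 3.3333333

3.3333333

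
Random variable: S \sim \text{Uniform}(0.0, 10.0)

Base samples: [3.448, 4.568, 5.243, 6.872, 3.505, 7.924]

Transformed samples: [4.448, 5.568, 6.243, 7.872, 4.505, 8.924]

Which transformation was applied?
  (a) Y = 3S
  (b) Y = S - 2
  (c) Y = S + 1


Checking option (c) Y = S + 1:
  S = 3.448 -> Y = 4.448 ✓
  S = 4.568 -> Y = 5.568 ✓
  S = 5.243 -> Y = 6.243 ✓
All samples match this transformation.

(c) S + 1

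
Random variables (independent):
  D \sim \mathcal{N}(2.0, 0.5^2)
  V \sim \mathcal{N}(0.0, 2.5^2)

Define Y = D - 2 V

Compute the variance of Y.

For independent RVs: Var(aX + bY) = a²Var(X) + b²Var(Y)
Var(D) = 0.25
Var(V) = 6.25
Var(Y) = 1²*0.25 + (-2)²*6.25
= 1*0.25 + 4*6.25 = 25.25

25.25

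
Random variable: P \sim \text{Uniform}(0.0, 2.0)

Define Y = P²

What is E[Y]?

E[P²] = Var(P) + (E[P])² = 0.33333333 + 1 = 1.3333333

1.3333333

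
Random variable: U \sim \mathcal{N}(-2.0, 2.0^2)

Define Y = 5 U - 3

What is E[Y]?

For Y = 5U - 3:
E[Y] = 5 * E[U] - 3
E[U] = -2.0 = -2
E[Y] = 5 * (-2) - 3 = -13

-13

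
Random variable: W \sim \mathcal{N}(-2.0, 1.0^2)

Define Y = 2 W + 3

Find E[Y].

For Y = 2W + 3:
E[Y] = 2 * E[W] + 3
E[W] = -2.0 = -2
E[Y] = 2 * (-2) + 3 = -1

-1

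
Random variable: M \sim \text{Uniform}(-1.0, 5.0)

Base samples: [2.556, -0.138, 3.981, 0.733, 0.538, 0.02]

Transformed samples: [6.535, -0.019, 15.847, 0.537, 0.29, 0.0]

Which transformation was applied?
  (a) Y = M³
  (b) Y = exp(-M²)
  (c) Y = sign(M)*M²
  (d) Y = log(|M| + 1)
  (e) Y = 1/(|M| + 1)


Checking option (c) Y = sign(M)*M²:
  M = 2.556 -> Y = 6.535 ✓
  M = -0.138 -> Y = -0.019 ✓
  M = 3.981 -> Y = 15.847 ✓
All samples match this transformation.

(c) sign(M)*M²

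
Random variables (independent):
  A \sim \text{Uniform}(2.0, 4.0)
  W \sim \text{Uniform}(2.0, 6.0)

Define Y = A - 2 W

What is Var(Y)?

For independent RVs: Var(aX + bY) = a²Var(X) + b²Var(Y)
Var(A) = 0.33333333
Var(W) = 1.3333333
Var(Y) = 1²*0.33333333 + (-2)²*1.3333333
= 1*0.33333333 + 4*1.3333333 = 5.6666667

5.6666667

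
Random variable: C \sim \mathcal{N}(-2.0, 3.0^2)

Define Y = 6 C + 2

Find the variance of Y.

For Y = aC + b: Var(Y) = a² * Var(C)
Var(C) = 3.0^2 = 9
Var(Y) = 6² * 9 = 36 * 9 = 324

324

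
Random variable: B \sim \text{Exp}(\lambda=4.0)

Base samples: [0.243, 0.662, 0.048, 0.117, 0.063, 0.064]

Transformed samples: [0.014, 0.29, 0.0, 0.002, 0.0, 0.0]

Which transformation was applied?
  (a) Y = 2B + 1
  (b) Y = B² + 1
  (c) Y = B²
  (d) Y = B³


Checking option (d) Y = B³:
  B = 0.243 -> Y = 0.014 ✓
  B = 0.662 -> Y = 0.29 ✓
  B = 0.048 -> Y = 0.0 ✓
All samples match this transformation.

(d) B³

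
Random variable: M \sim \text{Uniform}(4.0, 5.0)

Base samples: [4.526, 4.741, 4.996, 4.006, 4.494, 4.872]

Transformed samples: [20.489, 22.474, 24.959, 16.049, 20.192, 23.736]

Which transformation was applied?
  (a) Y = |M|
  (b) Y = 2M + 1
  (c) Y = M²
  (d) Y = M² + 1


Checking option (c) Y = M²:
  M = 4.526 -> Y = 20.489 ✓
  M = 4.741 -> Y = 22.474 ✓
  M = 4.996 -> Y = 24.959 ✓
All samples match this transformation.

(c) M²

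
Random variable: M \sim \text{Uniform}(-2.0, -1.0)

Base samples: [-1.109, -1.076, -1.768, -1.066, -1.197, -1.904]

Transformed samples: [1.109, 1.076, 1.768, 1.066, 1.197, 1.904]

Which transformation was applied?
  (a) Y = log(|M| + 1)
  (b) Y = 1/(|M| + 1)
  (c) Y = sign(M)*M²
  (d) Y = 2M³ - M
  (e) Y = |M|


Checking option (e) Y = |M|:
  M = -1.109 -> Y = 1.109 ✓
  M = -1.076 -> Y = 1.076 ✓
  M = -1.768 -> Y = 1.768 ✓
All samples match this transformation.

(e) |M|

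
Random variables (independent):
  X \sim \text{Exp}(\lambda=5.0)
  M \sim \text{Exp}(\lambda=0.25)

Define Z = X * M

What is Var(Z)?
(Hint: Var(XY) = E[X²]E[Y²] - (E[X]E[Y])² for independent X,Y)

Var(XY) = E[X²]E[Y²] - (E[X]E[Y])²
E[X] = 0.2, Var(X) = 0.04
E[M] = 4, Var(M) = 16
E[X²] = 0.04 + 0.2² = 0.08
E[M²] = 16 + 4² = 32
Var(Z) = 0.08*32 - (0.2*4)²
= 2.56 - 0.64 = 1.92

1.92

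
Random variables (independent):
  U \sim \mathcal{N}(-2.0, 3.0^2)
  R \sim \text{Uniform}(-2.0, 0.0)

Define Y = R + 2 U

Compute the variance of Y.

For independent RVs: Var(aX + bY) = a²Var(X) + b²Var(Y)
Var(U) = 9
Var(R) = 0.33333333
Var(Y) = 2²*9 + 1²*0.33333333
= 4*9 + 1*0.33333333 = 36.333333

36.333333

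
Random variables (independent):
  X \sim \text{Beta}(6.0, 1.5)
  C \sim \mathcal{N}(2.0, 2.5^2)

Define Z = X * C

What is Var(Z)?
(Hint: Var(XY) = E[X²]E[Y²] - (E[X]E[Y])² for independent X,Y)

Var(XY) = E[X²]E[Y²] - (E[X]E[Y])²
E[X] = 0.8, Var(X) = 0.018823529
E[C] = 2, Var(C) = 6.25
E[X²] = 0.018823529 + 0.8² = 0.65882353
E[C²] = 6.25 + 2² = 10.25
Var(Z) = 0.65882353*10.25 - (0.8*2)²
= 6.7529412 - 2.56 = 4.1929412

4.1929412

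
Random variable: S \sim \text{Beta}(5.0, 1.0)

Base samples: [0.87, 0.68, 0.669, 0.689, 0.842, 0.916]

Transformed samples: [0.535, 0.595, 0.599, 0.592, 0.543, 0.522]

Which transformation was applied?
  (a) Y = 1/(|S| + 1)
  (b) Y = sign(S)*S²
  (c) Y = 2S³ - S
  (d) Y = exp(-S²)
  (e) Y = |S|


Checking option (a) Y = 1/(|S| + 1):
  S = 0.87 -> Y = 0.535 ✓
  S = 0.68 -> Y = 0.595 ✓
  S = 0.669 -> Y = 0.599 ✓
All samples match this transformation.

(a) 1/(|S| + 1)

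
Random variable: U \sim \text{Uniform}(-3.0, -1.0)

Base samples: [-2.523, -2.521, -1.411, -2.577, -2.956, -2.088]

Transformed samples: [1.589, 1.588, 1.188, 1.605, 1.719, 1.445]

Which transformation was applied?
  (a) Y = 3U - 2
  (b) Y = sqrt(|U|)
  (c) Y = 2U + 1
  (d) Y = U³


Checking option (b) Y = sqrt(|U|):
  U = -2.523 -> Y = 1.589 ✓
  U = -2.521 -> Y = 1.588 ✓
  U = -1.411 -> Y = 1.188 ✓
All samples match this transformation.

(b) sqrt(|U|)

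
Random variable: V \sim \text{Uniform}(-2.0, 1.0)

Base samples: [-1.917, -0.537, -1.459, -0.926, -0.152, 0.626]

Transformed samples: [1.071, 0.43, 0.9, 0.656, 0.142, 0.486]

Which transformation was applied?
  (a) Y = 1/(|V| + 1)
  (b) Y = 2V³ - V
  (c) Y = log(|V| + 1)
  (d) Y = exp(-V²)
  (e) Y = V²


Checking option (c) Y = log(|V| + 1):
  V = -1.917 -> Y = 1.071 ✓
  V = -0.537 -> Y = 0.43 ✓
  V = -1.459 -> Y = 0.9 ✓
All samples match this transformation.

(c) log(|V| + 1)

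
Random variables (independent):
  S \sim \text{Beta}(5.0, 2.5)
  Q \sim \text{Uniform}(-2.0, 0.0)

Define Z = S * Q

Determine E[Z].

For independent RVs: E[XY] = E[X]*E[Y]
E[S] = 0.66666667
E[Q] = -1
E[Z] = 0.66666667 * (-1) = -0.66666667

-0.66666667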